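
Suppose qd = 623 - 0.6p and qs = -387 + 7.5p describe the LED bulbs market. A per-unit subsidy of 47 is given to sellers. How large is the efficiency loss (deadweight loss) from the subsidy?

Deadweight loss = 11045/18

Pre-subsidy: 623 - 0.6p = -387 + 7.5p gives p* = 10100/81, q* = 14801/27.
With the subsidy, sellers receive ps = pb + 47 for each unit, where pb is the price buyers pay.
Supply in terms of pb becomes qs = -387 + 7.5(pb + 47) = -34.5 + 7.5pb. Setting this equal to demand: 623 - 0.6pb = -34.5 + 7.5pb, so pb = 6575/81.
Sellers receive ps = 6575/81 + 47 = 10382/81; q' = 623 − 0.6·(6575/81) = 15506/27.
The subsidy expands output by 15506/27 − 14801/27 = 235/9 past the efficient level; on those units the gap between marginal cost and willingness to pay runs from 0 up to 47.
DWL = ½ × 47 × 235/9 = 11045/18.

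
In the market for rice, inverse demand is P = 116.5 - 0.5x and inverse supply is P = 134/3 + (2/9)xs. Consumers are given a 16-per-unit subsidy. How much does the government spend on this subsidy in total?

Pre-subsidy: 116.5 - 0.5x = 134/3 + (2/9)x gives x* = 1293/13 and P* = 868/13.
With the rebate, buyers effectively pay Pb = Ps − 16, where Ps is the price sellers receive.
On the curves, Pb = 116.5 - 0.5x and Ps = 134/3 + (2/9)x; the wedge Ps − Pb = 16 gives 134/3 + (2/9)x − (116.5 - 0.5x) = 16, so x' = 1581/13.
Then Pb = 116.5 − 0.5·(1581/13) = 724/13 and Ps = 134/3 + (2/9)·(1581/13) = 932/13.
Government outlay = subsidy × quantity = 16 × 1581/13 = 25296/13.

Government cost = 25296/13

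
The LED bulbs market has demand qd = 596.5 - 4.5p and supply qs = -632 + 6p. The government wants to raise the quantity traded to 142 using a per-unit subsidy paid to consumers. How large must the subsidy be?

Required subsidy s = 28 per unit

At q = 142, invert demand for the buyer price: pb = (596.5 − 142)/4.5 = 101; invert supply for the seller price: ps = (142 − (-632))/6 = 129.
The subsidy must fill the gap: s = ps − pb = 129 − 101 = 28.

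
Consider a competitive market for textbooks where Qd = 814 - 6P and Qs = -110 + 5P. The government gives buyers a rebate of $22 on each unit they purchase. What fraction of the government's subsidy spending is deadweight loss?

Pre-subsidy: 814 - 6P = -110 + 5P gives P* = 84, Q* = 310.
With the rebate, buyers effectively pay Pb = Ps − 22, where Ps is the price sellers receive.
Demand in terms of Ps becomes Qd = 814 − 6(Ps − 22) = 946 - 6Ps. Setting this equal to supply: 946 - 6Ps = -110 + 5Ps, so Ps = 96.
Buyers pay Pb = 96 − 22 = 74; Q' = -110 + 5·96 = 370.
ΔCS = ½(310 + 370)(84 − 74) = 3400; ΔPS = ½(310 + 370)(96 − 84) = 4080.
Government spending = 22 × 370 = 8140.
DWL = ½ × 22 × (370 − 310) = 660; fraction = 660 / 8140 = 3/37.

DWL / government spending = 3/37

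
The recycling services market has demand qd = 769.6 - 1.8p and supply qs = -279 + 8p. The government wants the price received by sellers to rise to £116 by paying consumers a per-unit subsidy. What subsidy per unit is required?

At a seller price of 116, quantity supplied is -279 + 8·116 = 649.
Buyers absorb 649 only when they pay pb with 769.6 − 1.8·pb = 649, i.e. pb = 67.
s = ps − pb = 116 − 67 = 49.

Required subsidy s = £49 per unit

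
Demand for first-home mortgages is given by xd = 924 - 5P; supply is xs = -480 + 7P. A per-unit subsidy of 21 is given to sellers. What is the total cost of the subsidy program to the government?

Pre-subsidy: 924 - 5P = -480 + 7P gives P* = 117, x* = 339.
With the subsidy, sellers receive Ps = Pb + 21 for each unit, where Pb is the price buyers pay.
Supply in terms of Pb becomes xs = -480 + 7(Pb + 21) = -333 + 7Pb. Setting this equal to demand: 924 - 5Pb = -333 + 7Pb, so Pb = 104.75.
Sellers receive Ps = 104.75 + 21 = 125.75; x' = 924 − 5·104.75 = 400.25.
Government outlay = subsidy × quantity = 21 × 400.25 = 8405.25.

Government cost = 8405.25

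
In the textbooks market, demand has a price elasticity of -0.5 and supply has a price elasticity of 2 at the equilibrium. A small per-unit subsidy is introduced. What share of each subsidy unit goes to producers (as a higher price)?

For a small subsidy around the equilibrium, the benefit split depends on the relative slopes, which at a point are proportional to the elasticities.
Buyer share = εs/(εs + |εd|) = 2/(2 + 0.5) = 0.8; seller share = |εd|/(εs + |εd|) = 0.2.
So producers capture 0.2 of the subsidy.

Producer share = 0.2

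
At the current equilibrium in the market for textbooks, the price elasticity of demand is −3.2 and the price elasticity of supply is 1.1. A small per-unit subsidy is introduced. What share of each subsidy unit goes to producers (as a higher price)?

Producer share = 32/43

For a small subsidy around the equilibrium, the benefit split depends on the relative slopes, which at a point are proportional to the elasticities.
Buyer share = εs/(εs + |εd|) = 1.1/(1.1 + 3.2) = 11/43; seller share = |εd|/(εs + |εd|) = 32/43.
So producers capture 32/43 of the subsidy.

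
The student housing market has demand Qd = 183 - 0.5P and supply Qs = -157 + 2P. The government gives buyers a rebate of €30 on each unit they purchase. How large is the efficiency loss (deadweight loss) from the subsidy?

Deadweight loss = €180

Pre-subsidy: 183 - 0.5P = -157 + 2P gives P* = 136, Q* = 115.
With the rebate, buyers effectively pay Pb = Ps − 30, where Ps is the price sellers receive.
Demand in terms of Ps becomes Qd = 183 − 0.5(Ps − 30) = 198 - 0.5Ps. Setting this equal to supply: 198 - 0.5Ps = -157 + 2Ps, so Ps = 142.
Buyers pay Pb = 142 − 30 = 112; Q' = -157 + 2·142 = 127.
The subsidy expands output by 127 − 115 = 12 past the efficient level; on those units the gap between marginal cost and willingness to pay runs from 0 up to 30.
DWL = ½ × 30 × 12 = 180.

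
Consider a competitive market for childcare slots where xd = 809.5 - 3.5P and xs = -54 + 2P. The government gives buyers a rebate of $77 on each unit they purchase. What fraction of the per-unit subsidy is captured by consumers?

Consumer share = 4/11

Pre-subsidy: 809.5 - 3.5P = -54 + 2P gives P* = 157, x* = 260.
With the rebate, buyers effectively pay Pb = Ps − 77, where Ps is the price sellers receive.
Demand in terms of Ps becomes xd = 809.5 − 3.5(Ps − 77) = 1079 - 3.5Ps. Setting this equal to supply: 1079 - 3.5Ps = -54 + 2Ps, so Ps = 206.
Buyers pay Pb = 206 − 77 = 129; x' = -54 + 2·206 = 358.
Buyers' price falls by P* − Pb = 157 − 129 = 28; sellers' price rises by Ps − P* = 206 − 157 = 49.
So consumers capture 28/77 = 4/11 of each unit of subsidy.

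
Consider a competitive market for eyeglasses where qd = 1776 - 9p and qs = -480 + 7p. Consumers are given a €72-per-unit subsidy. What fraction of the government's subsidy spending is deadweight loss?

DWL / government spending = 189/1054

Pre-subsidy: 1776 - 9p = -480 + 7p gives p* = 141, q* = 507.
With the rebate, buyers effectively pay pb = ps − 72, where ps is the price sellers receive.
Demand in terms of ps becomes qd = 1776 − 9(ps − 72) = 2424 - 9ps. Setting this equal to supply: 2424 - 9ps = -480 + 7ps, so ps = 181.5.
Buyers pay pb = 181.5 − 72 = 109.5; q' = -480 + 7·181.5 = 790.5.
ΔCS = ½(507 + 790.5)(141 − 109.5) = 20435.625; ΔPS = ½(507 + 790.5)(181.5 − 141) = 26274.375.
Government spending = 72 × 790.5 = 56916.
DWL = ½ × 72 × (790.5 − 507) = 10206; fraction = 10206 / 56916 = 189/1054.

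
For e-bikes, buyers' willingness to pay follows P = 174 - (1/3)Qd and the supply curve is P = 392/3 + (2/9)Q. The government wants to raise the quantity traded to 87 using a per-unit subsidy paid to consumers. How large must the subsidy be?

At Q = 87, from the demand curve buyers pay Pb = 174 − (1/3)·87 = 145; from the supply curve sellers need Ps = 392/3 + (2/9)·87 = 150.
The subsidy must fill the gap: s = Ps − Pb = 150 − 145 = 5.

Required subsidy s = 5 per unit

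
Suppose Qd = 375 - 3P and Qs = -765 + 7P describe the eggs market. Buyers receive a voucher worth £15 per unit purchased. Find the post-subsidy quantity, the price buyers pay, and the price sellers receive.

Pre-subsidy: 375 - 3P = -765 + 7P gives P* = 114, Q* = 33.
With the rebate, buyers effectively pay Pb = Ps − 15, where Ps is the price sellers receive.
Demand in terms of Ps becomes Qd = 375 − 3(Ps − 15) = 420 - 3Ps. Setting this equal to supply: 420 - 3Ps = -765 + 7Ps, so Ps = 118.5.
Buyers pay Pb = 118.5 − 15 = 103.5; Q' = -765 + 7·118.5 = 64.5.

Q' = 64.5; buyers pay £103.5; sellers receive £118.5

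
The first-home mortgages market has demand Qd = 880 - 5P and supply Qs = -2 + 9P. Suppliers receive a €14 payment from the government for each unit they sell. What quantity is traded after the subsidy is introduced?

Pre-subsidy: 880 - 5P = -2 + 9P gives P* = 63, Q* = 565.
With the subsidy, sellers receive Ps = Pb + 14 for each unit, where Pb is the price buyers pay.
Supply in terms of Pb becomes Qs = -2 + 9(Pb + 14) = 124 + 9Pb. Setting this equal to demand: 880 - 5Pb = 124 + 9Pb, so Pb = 54.
Sellers receive Ps = 54 + 14 = 68; Q' = 880 − 5·54 = 610.

Q' = 610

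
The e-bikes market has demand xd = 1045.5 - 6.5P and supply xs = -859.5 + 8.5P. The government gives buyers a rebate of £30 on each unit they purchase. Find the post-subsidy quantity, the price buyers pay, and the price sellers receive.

x' = 330.5; buyers pay £110; sellers receive £140

Pre-subsidy: 1045.5 - 6.5P = -859.5 + 8.5P gives P* = 127, x* = 220.
With the rebate, buyers effectively pay Pb = Ps − 30, where Ps is the price sellers receive.
Demand in terms of Ps becomes xd = 1045.5 − 6.5(Ps − 30) = 1240.5 - 6.5Ps. Setting this equal to supply: 1240.5 - 6.5Ps = -859.5 + 8.5Ps, so Ps = 140.
Buyers pay Pb = 140 − 30 = 110; x' = -859.5 + 8.5·140 = 330.5.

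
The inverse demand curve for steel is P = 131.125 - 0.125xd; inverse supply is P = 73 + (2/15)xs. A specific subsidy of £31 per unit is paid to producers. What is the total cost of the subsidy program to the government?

Government cost = £10695

Pre-subsidy: 131.125 - 0.125x = 73 + (2/15)x gives x* = 225 and P* = 103.
With the subsidy, sellers receive Ps = Pb + 31 for each unit, where Pb is the price buyers pay.
On the curves, Pb = 131.125 - 0.125x and Ps = 73 + (2/15)x; the wedge Ps − Pb = 31 gives 73 + (2/15)x − (131.125 - 0.125x) = 31, so x' = 345.
Then Pb = 131.125 − 0.125·345 = 88 and Ps = 73 + (2/15)·345 = 119.
Government outlay = subsidy × quantity = 31 × 345 = 10695.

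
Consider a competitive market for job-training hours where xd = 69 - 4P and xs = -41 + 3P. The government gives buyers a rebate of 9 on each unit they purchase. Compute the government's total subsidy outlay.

Pre-subsidy: 69 - 4P = -41 + 3P gives P* = 110/7, x* = 43/7.
With the rebate, buyers effectively pay Pb = Ps − 9, where Ps is the price sellers receive.
Demand in terms of Ps becomes xd = 69 − 4(Ps − 9) = 105 - 4Ps. Setting this equal to supply: 105 - 4Ps = -41 + 3Ps, so Ps = 146/7.
Buyers pay Pb = 146/7 − 9 = 83/7; x' = -41 + 3·(146/7) = 151/7.
Government outlay = subsidy × quantity = 9 × 151/7 = 1359/7.

Government cost = 1359/7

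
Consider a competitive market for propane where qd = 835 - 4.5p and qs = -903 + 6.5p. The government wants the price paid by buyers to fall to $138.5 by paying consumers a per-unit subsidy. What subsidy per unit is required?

At a buyer price of 138.5, quantity demanded is 835 − 4.5·138.5 = 211.75.
Sellers supply 211.75 only when they receive ps with -903 + 6.5·ps = 211.75, i.e. ps = 171.5.
s = ps − pb = 171.5 − 138.5 = 33.

Required subsidy s = $33 per unit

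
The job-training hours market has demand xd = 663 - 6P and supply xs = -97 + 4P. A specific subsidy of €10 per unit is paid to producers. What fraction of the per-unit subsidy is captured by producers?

Producer share = 0.6

Pre-subsidy: 663 - 6P = -97 + 4P gives P* = 76, x* = 207.
With the subsidy, sellers receive Ps = Pb + 10 for each unit, where Pb is the price buyers pay.
Supply in terms of Pb becomes xs = -97 + 4(Pb + 10) = -57 + 4Pb. Setting this equal to demand: 663 - 6Pb = -57 + 4Pb, so Pb = 72.
Sellers receive Ps = 72 + 10 = 82; x' = 663 − 6·72 = 231.
Buyers' price falls by P* − Pb = 76 − 72 = 4; sellers' price rises by Ps − P* = 82 − 76 = 6.
So producers capture 6/10 = 0.6 of each unit of subsidy.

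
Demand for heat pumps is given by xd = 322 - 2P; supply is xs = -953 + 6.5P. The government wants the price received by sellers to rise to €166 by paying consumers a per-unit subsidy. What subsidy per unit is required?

At a seller price of 166, quantity supplied is -953 + 6.5·166 = 126.
Buyers absorb 126 only when they pay Pb with 322 − 2·Pb = 126, i.e. Pb = 98.
s = Ps − Pb = 166 − 98 = 68.

Required subsidy s = €68 per unit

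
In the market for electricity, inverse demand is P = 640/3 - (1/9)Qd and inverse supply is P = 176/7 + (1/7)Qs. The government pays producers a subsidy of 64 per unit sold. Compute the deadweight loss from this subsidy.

Deadweight loss = 8064

Pre-subsidy: 640/3 - (1/9)Q = 176/7 + (1/7)Q gives Q* = 741 and P* = 131.
With the subsidy, sellers receive Ps = Pb + 64 for each unit, where Pb is the price buyers pay.
On the curves, Pb = 640/3 - (1/9)Q and Ps = 176/7 + (1/7)Q; the wedge Ps − Pb = 64 gives 176/7 + (1/7)Q − (640/3 - (1/9)Q) = 64, so Q' = 993.
Then Pb = 640/3 − (1/9)·993 = 103 and Ps = 176/7 + (1/7)·993 = 167.
The subsidy expands output by 993 − 741 = 252 past the efficient level; on those units the gap between marginal cost and willingness to pay runs from 0 up to 64.
DWL = ½ × 64 × 252 = 8064.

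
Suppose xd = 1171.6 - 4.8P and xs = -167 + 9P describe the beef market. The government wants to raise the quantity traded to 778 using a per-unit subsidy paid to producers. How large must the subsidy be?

Required subsidy s = 23 per unit

At x = 778, invert demand for the buyer price: Pb = (1171.6 − 778)/4.8 = 82; invert supply for the seller price: Ps = (778 − (-167))/9 = 105.
The subsidy must fill the gap: s = Ps − Pb = 105 − 82 = 23.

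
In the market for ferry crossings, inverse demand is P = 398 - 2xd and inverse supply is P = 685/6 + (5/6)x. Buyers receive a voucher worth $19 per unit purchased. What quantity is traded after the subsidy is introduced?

x' = 1817/17

Pre-subsidy: 398 - 2x = 685/6 + (5/6)x gives x* = 1703/17 and P* = 3360/17.
With the rebate, buyers effectively pay Pb = Ps − 19, where Ps is the price sellers receive.
On the curves, Pb = 398 - 2x and Ps = 685/6 + (5/6)x; the wedge Ps − Pb = 19 gives 685/6 + (5/6)x − (398 - 2x) = 19, so x' = 1817/17.
Then Pb = 398 − 2·(1817/17) = 3132/17 and Ps = 685/6 + (5/6)·(1817/17) = 3455/17.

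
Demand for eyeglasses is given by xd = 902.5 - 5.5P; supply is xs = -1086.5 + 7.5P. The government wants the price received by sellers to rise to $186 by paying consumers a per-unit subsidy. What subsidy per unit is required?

At a seller price of 186, quantity supplied is -1086.5 + 7.5·186 = 308.5.
Buyers absorb 308.5 only when they pay Pb with 902.5 − 5.5·Pb = 308.5, i.e. Pb = 108.
s = Ps − Pb = 186 − 108 = 78.

Required subsidy s = $78 per unit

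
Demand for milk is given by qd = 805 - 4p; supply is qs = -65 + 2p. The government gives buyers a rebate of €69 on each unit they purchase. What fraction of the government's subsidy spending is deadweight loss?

DWL / government spending = 46/317

Pre-subsidy: 805 - 4p = -65 + 2p gives p* = 145, q* = 225.
With the rebate, buyers effectively pay pb = ps − 69, where ps is the price sellers receive.
Demand in terms of ps becomes qd = 805 − 4(ps − 69) = 1081 - 4ps. Setting this equal to supply: 1081 - 4ps = -65 + 2ps, so ps = 191.
Buyers pay pb = 191 − 69 = 122; q' = -65 + 2·191 = 317.
ΔCS = ½(225 + 317)(145 − 122) = 6233; ΔPS = ½(225 + 317)(191 − 145) = 12466.
Government spending = 69 × 317 = 21873.
DWL = ½ × 69 × (317 − 225) = 3174; fraction = 3174 / 21873 = 46/317.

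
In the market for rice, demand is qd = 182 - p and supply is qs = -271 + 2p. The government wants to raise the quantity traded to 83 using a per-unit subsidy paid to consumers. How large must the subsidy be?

At q = 83, invert demand for the buyer price: pb = (182 − 83)/1 = 99; invert supply for the seller price: ps = (83 − (-271))/2 = 177.
The subsidy must fill the gap: s = ps − pb = 177 − 99 = 78.

Required subsidy s = 78 per unit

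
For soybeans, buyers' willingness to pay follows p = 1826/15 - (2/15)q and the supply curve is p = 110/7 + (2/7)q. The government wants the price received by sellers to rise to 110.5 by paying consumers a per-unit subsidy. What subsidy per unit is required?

Required subsidy s = 33 per unit

At a seller price of 110.5, quantity supplied is -55 + 3.5·110.5 = 331.75.
Buyers absorb 331.75 only when they pay pb = 1826/15 − (2/15)·331.75 = 77.5.
s = ps − pb = 110.5 − 77.5 = 33.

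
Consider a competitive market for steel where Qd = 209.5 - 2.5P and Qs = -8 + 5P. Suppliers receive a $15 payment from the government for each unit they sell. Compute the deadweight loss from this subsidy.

Deadweight loss = $187.5

Pre-subsidy: 209.5 - 2.5P = -8 + 5P gives P* = 29, Q* = 137.
With the subsidy, sellers receive Ps = Pb + 15 for each unit, where Pb is the price buyers pay.
Supply in terms of Pb becomes Qs = -8 + 5(Pb + 15) = 67 + 5Pb. Setting this equal to demand: 209.5 - 2.5Pb = 67 + 5Pb, so Pb = 19.
Sellers receive Ps = 19 + 15 = 34; Q' = 209.5 − 2.5·19 = 162.
The subsidy expands output by 162 − 137 = 25 past the efficient level; on those units the gap between marginal cost and willingness to pay runs from 0 up to 15.
DWL = ½ × 15 × 25 = 187.5.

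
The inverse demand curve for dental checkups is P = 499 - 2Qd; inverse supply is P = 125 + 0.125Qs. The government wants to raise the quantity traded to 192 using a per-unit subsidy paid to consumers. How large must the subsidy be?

Required subsidy s = 34 per unit

At Q = 192, from the demand curve buyers pay Pb = 499 − 2·192 = 115; from the supply curve sellers need Ps = 125 + 0.125·192 = 149.
The subsidy must fill the gap: s = Ps − Pb = 149 − 115 = 34.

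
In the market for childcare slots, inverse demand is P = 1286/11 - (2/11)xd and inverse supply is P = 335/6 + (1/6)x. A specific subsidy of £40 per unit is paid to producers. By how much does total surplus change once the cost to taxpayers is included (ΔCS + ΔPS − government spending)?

Net change in total surplus = -52800/23

Pre-subsidy: 1286/11 - (2/11)x = 335/6 + (1/6)x gives x* = 4031/23 and P* = 1956/23.
With the subsidy, sellers receive Ps = Pb + 40 for each unit, where Pb is the price buyers pay.
On the curves, Pb = 1286/11 - (2/11)x and Ps = 335/6 + (1/6)x; the wedge Ps − Pb = 40 gives 335/6 + (1/6)x − (1286/11 - (2/11)x) = 40, so x' = 6671/23.
Then Pb = 1286/11 − (2/11)·(6671/23) = 1476/23 and Ps = 335/6 + (1/6)·(6671/23) = 2396/23.
ΔCS = ½(4031/23 + 6671/23)(1956/23 − 1476/23) = 2568480/529; ΔPS = ½(4031/23 + 6671/23)(2396/23 − 1956/23) = 2354440/529.
Government spending = 40 × 6671/23 = 266840/23.
Net change = 2568480/529 + 2354440/529 − 266840/23 = -52800/23. The loss equals the DWL triangle ½·40·2640/23.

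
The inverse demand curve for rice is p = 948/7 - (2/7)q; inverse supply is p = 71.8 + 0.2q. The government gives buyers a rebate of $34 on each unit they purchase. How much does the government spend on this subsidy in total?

Pre-subsidy: 948/7 - (2/7)q = 71.8 + 0.2q gives q* = 131 and p* = 98.
With the rebate, buyers effectively pay pb = ps − 34, where ps is the price sellers receive.
On the curves, pb = 948/7 - (2/7)q and ps = 71.8 + 0.2q; the wedge ps − pb = 34 gives 71.8 + 0.2q − (948/7 - (2/7)q) = 34, so q' = 201.
Then pb = 948/7 − (2/7)·201 = 78 and ps = 71.8 + 0.2·201 = 112.
Government outlay = subsidy × quantity = 34 × 201 = 6834.

Government cost = $6834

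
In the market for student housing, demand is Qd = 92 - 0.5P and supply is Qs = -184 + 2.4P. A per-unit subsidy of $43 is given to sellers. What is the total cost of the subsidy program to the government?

Pre-subsidy: 92 - 0.5P = -184 + 2.4P gives P* = 2760/29, Q* = 1288/29.
With the subsidy, sellers receive Ps = Pb + 43 for each unit, where Pb is the price buyers pay.
Supply in terms of Pb becomes Qs = -184 + 2.4(Pb + 43) = -80.8 + 2.4Pb. Setting this equal to demand: 92 - 0.5Pb = -80.8 + 2.4Pb, so Pb = 1728/29.
Sellers receive Ps = 1728/29 + 43 = 2975/29; Q' = 92 − 0.5·(1728/29) = 1804/29.
Government outlay = subsidy × quantity = 43 × 1804/29 = 77572/29.

Government cost = 77572/29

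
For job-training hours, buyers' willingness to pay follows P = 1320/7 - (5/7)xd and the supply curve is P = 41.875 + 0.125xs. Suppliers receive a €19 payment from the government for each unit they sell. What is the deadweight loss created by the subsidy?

Deadweight loss = 10108/47

Pre-subsidy: 1320/7 - (5/7)x = 41.875 + 0.125x gives x* = 8215/47 and P* = 2995/47.
With the subsidy, sellers receive Ps = Pb + 19 for each unit, where Pb is the price buyers pay.
On the curves, Pb = 1320/7 - (5/7)x and Ps = 41.875 + 0.125x; the wedge Ps − Pb = 19 gives 41.875 + 0.125x − (1320/7 - (5/7)x) = 19, so x' = 9279/47.
Then Pb = 1320/7 − (5/7)·(9279/47) = 2235/47 and Ps = 41.875 + 0.125·(9279/47) = 3128/47.
The subsidy expands output by 9279/47 − 8215/47 = 1064/47 past the efficient level; on those units the gap between marginal cost and willingness to pay runs from 0 up to 19.
DWL = ½ × 19 × 1064/47 = 10108/47.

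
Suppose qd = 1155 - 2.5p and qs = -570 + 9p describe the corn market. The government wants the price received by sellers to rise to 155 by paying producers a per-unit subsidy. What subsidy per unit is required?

At a seller price of 155, quantity supplied is -570 + 9·155 = 825.
Buyers absorb 825 only when they pay pb with 1155 − 2.5·pb = 825, i.e. pb = 132.
s = ps − pb = 155 − 132 = 23.

Required subsidy s = 23 per unit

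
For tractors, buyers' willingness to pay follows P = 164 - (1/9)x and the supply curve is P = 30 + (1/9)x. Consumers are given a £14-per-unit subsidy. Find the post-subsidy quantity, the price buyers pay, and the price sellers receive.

x' = 666; buyers pay £90; sellers receive £104

Pre-subsidy: 164 - (1/9)x = 30 + (1/9)x gives x* = 603 and P* = 97.
With the rebate, buyers effectively pay Pb = Ps − 14, where Ps is the price sellers receive.
On the curves, Pb = 164 - (1/9)x and Ps = 30 + (1/9)x; the wedge Ps − Pb = 14 gives 30 + (1/9)x − (164 - (1/9)x) = 14, so x' = 666.
Then Pb = 164 − (1/9)·666 = 90 and Ps = 30 + (1/9)·666 = 104.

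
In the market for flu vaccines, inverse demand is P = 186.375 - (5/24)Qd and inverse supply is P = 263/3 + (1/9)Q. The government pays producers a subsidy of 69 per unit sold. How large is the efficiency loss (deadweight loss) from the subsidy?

Deadweight loss = 7452

Pre-subsidy: 186.375 - (5/24)Q = 263/3 + (1/9)Q gives Q* = 309 and P* = 122.
With the subsidy, sellers receive Ps = Pb + 69 for each unit, where Pb is the price buyers pay.
On the curves, Pb = 186.375 - (5/24)Q and Ps = 263/3 + (1/9)Q; the wedge Ps − Pb = 69 gives 263/3 + (1/9)Q − (186.375 - (5/24)Q) = 69, so Q' = 525.
Then Pb = 186.375 − (5/24)·525 = 77 and Ps = 263/3 + (1/9)·525 = 146.
The subsidy expands output by 525 − 309 = 216 past the efficient level; on those units the gap between marginal cost and willingness to pay runs from 0 up to 69.
DWL = ½ × 69 × 216 = 7452.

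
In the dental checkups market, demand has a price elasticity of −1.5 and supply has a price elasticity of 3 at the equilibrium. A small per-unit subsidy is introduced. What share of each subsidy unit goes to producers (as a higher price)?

Producer share = 1/3

For a small subsidy around the equilibrium, the benefit split depends on the relative slopes, which at a point are proportional to the elasticities.
Buyer share = εs/(εs + |εd|) = 3/(3 + 1.5) = 2/3; seller share = |εd|/(εs + |εd|) = 1/3.
So producers capture 1/3 of the subsidy.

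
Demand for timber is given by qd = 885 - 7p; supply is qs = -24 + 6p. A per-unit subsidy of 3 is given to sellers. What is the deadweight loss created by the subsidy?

Deadweight loss = 189/13

Pre-subsidy: 885 - 7p = -24 + 6p gives p* = 909/13, q* = 5142/13.
With the subsidy, sellers receive ps = pb + 3 for each unit, where pb is the price buyers pay.
Supply in terms of pb becomes qs = -24 + 6(pb + 3) = -6 + 6pb. Setting this equal to demand: 885 - 7pb = -6 + 6pb, so pb = 891/13.
Sellers receive ps = 891/13 + 3 = 930/13; q' = 885 − 7·(891/13) = 5268/13.
The subsidy expands output by 5268/13 − 5142/13 = 126/13 past the efficient level; on those units the gap between marginal cost and willingness to pay runs from 0 up to 3.
DWL = ½ × 3 × 126/13 = 189/13.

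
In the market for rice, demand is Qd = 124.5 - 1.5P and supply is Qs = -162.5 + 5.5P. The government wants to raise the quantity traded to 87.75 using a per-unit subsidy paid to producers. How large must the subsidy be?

Required subsidy s = 21 per unit

At Q = 87.75, invert demand for the buyer price: Pb = (124.5 − 87.75)/1.5 = 24.5; invert supply for the seller price: Ps = (87.75 − (-162.5))/5.5 = 45.5.
The subsidy must fill the gap: s = Ps − Pb = 45.5 − 24.5 = 21.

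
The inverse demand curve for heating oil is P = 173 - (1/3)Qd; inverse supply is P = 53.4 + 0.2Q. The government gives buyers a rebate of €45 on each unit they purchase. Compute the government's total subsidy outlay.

Pre-subsidy: 173 - (1/3)Q = 53.4 + 0.2Q gives Q* = 224.25 and P* = 98.25.
With the rebate, buyers effectively pay Pb = Ps − 45, where Ps is the price sellers receive.
On the curves, Pb = 173 - (1/3)Q and Ps = 53.4 + 0.2Q; the wedge Ps − Pb = 45 gives 53.4 + 0.2Q − (173 - (1/3)Q) = 45, so Q' = 308.625.
Then Pb = 173 − (1/3)·308.625 = 70.125 and Ps = 53.4 + 0.2·308.625 = 115.125.
Government outlay = subsidy × quantity = 45 × 308.625 = 13888.125.

Government cost = €13888.125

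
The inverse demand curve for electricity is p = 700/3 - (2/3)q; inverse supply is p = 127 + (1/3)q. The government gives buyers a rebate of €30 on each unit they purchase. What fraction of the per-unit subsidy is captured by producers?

Pre-subsidy: 700/3 - (2/3)q = 127 + (1/3)q gives q* = 319/3 and p* = 1462/9.
With the rebate, buyers effectively pay pb = ps − 30, where ps is the price sellers receive.
On the curves, pb = 700/3 - (2/3)q and ps = 127 + (1/3)q; the wedge ps − pb = 30 gives 127 + (1/3)q − (700/3 - (2/3)q) = 30, so q' = 409/3.
Then pb = 700/3 − (2/3)·(409/3) = 1282/9 and ps = 127 + (1/3)·(409/3) = 1552/9.
Buyers' price falls by p* − pb = 1462/9 − 1282/9 = 20; sellers' price rises by ps − p* = 1552/9 − 1462/9 = 10.
So producers capture 10/30 = 1/3 of each unit of subsidy.

Producer share = 1/3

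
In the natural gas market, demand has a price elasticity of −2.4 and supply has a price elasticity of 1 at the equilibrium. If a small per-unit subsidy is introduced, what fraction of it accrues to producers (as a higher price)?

For a small subsidy around the equilibrium, the benefit split depends on the relative slopes, which at a point are proportional to the elasticities.
Buyer share = εs/(εs + |εd|) = 1/(1 + 2.4) = 5/17; seller share = |εd|/(εs + |εd|) = 12/17.
So producers capture 12/17 of the subsidy.

Producer share = 12/17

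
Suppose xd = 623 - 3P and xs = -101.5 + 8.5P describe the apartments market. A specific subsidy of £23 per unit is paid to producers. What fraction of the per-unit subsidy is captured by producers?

Pre-subsidy: 623 - 3P = -101.5 + 8.5P gives P* = 63, x* = 434.
With the subsidy, sellers receive Ps = Pb + 23 for each unit, where Pb is the price buyers pay.
Supply in terms of Pb becomes xs = -101.5 + 8.5(Pb + 23) = 94 + 8.5Pb. Setting this equal to demand: 623 - 3Pb = 94 + 8.5Pb, so Pb = 46.
Sellers receive Ps = 46 + 23 = 69; x' = 623 − 3·46 = 485.
Buyers' price falls by P* − Pb = 63 − 46 = 17; sellers' price rises by Ps − P* = 69 − 63 = 6.
So producers capture 6/23 = 6/23 of each unit of subsidy.

Producer share = 6/23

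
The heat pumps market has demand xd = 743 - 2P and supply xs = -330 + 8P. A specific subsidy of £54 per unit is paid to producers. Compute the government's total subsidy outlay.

Pre-subsidy: 743 - 2P = -330 + 8P gives P* = 107.3, x* = 528.4.
With the subsidy, sellers receive Ps = Pb + 54 for each unit, where Pb is the price buyers pay.
Supply in terms of Pb becomes xs = -330 + 8(Pb + 54) = 102 + 8Pb. Setting this equal to demand: 743 - 2Pb = 102 + 8Pb, so Pb = 64.1.
Sellers receive Ps = 64.1 + 54 = 118.1; x' = 743 − 2·64.1 = 614.8.
Government outlay = subsidy × quantity = 54 × 614.8 = 33199.2.

Government cost = £33199.2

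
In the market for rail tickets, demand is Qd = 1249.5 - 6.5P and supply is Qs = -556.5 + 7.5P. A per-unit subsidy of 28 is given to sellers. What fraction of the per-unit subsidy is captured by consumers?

Pre-subsidy: 1249.5 - 6.5P = -556.5 + 7.5P gives P* = 129, Q* = 411.
With the subsidy, sellers receive Ps = Pb + 28 for each unit, where Pb is the price buyers pay.
Supply in terms of Pb becomes Qs = -556.5 + 7.5(Pb + 28) = -346.5 + 7.5Pb. Setting this equal to demand: 1249.5 - 6.5Pb = -346.5 + 7.5Pb, so Pb = 114.
Sellers receive Ps = 114 + 28 = 142; Q' = 1249.5 − 6.5·114 = 508.5.
Buyers' price falls by P* − Pb = 129 − 114 = 15; sellers' price rises by Ps − P* = 142 − 129 = 13.
So consumers capture 15/28 = 15/28 of each unit of subsidy.

Consumer share = 15/28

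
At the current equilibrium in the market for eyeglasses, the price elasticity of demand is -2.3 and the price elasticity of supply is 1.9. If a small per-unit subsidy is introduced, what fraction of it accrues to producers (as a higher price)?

Producer share = 23/42

For a small subsidy around the equilibrium, the benefit split depends on the relative slopes, which at a point are proportional to the elasticities.
Buyer share = εs/(εs + |εd|) = 1.9/(1.9 + 2.3) = 19/42; seller share = |εd|/(εs + |εd|) = 23/42.
So producers capture 23/42 of the subsidy.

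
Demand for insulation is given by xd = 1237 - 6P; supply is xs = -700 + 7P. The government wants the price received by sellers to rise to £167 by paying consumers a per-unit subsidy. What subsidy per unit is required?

Required subsidy s = £39 per unit

At a seller price of 167, quantity supplied is -700 + 7·167 = 469.
Buyers absorb 469 only when they pay Pb with 1237 − 6·Pb = 469, i.e. Pb = 128.
s = Ps − Pb = 167 − 128 = 39.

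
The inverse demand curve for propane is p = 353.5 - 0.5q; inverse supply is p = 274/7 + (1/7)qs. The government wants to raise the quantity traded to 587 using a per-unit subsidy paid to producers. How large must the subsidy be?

Required subsidy s = 63 per unit

At q = 587, from the demand curve buyers pay pb = 353.5 − 0.5·587 = 60; from the supply curve sellers need ps = 274/7 + (1/7)·587 = 123.
The subsidy must fill the gap: s = ps − pb = 123 − 60 = 63.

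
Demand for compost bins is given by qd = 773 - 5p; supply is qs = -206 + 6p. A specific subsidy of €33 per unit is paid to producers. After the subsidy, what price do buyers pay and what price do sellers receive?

Buyers pay €71; sellers receive €104

Pre-subsidy: 773 - 5p = -206 + 6p gives p* = 89, q* = 328.
With the subsidy, sellers receive ps = pb + 33 for each unit, where pb is the price buyers pay.
Supply in terms of pb becomes qs = -206 + 6(pb + 33) = -8 + 6pb. Setting this equal to demand: 773 - 5pb = -8 + 6pb, so pb = 71.
Sellers receive ps = 71 + 33 = 104; q' = 773 − 5·71 = 418.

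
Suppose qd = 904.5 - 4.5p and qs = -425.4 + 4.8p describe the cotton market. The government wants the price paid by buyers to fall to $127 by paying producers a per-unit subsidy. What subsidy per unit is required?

Required subsidy s = $31 per unit

At a buyer price of 127, quantity demanded is 904.5 − 4.5·127 = 333.
Sellers supply 333 only when they receive ps with -425.4 + 4.8·ps = 333, i.e. ps = 158.
s = ps − pb = 158 − 127 = 31.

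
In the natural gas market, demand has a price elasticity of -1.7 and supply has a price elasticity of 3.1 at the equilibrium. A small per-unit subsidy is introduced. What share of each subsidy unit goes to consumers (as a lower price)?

Consumer share = 31/48

For a small subsidy around the equilibrium, the benefit split depends on the relative slopes, which at a point are proportional to the elasticities.
Buyer share = εs/(εs + |εd|) = 3.1/(3.1 + 1.7) = 31/48; seller share = |εd|/(εs + |εd|) = 17/48.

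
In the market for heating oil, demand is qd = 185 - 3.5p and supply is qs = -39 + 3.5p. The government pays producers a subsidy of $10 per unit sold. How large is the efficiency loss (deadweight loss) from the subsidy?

Pre-subsidy: 185 - 3.5p = -39 + 3.5p gives p* = 32, q* = 73.
With the subsidy, sellers receive ps = pb + 10 for each unit, where pb is the price buyers pay.
Supply in terms of pb becomes qs = -39 + 3.5(pb + 10) = -4 + 3.5pb. Setting this equal to demand: 185 - 3.5pb = -4 + 3.5pb, so pb = 27.
Sellers receive ps = 27 + 10 = 37; q' = 185 − 3.5·27 = 90.5.
The subsidy expands output by 90.5 − 73 = 17.5 past the efficient level; on those units the gap between marginal cost and willingness to pay runs from 0 up to 10.
DWL = ½ × 10 × 17.5 = 87.5.

Deadweight loss = $87.5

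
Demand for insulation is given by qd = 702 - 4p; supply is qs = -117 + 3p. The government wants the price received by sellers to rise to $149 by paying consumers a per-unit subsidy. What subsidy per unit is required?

Required subsidy s = $56 per unit

At a seller price of 149, quantity supplied is -117 + 3·149 = 330.
Buyers absorb 330 only when they pay pb with 702 − 4·pb = 330, i.e. pb = 93.
s = ps − pb = 149 − 93 = 56.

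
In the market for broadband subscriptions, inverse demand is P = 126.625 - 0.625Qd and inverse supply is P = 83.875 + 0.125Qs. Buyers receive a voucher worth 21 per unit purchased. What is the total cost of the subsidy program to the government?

Government cost = 1785

Pre-subsidy: 126.625 - 0.625Q = 83.875 + 0.125Q gives Q* = 57 and P* = 91.
With the rebate, buyers effectively pay Pb = Ps − 21, where Ps is the price sellers receive.
On the curves, Pb = 126.625 - 0.625Q and Ps = 83.875 + 0.125Q; the wedge Ps − Pb = 21 gives 83.875 + 0.125Q − (126.625 - 0.625Q) = 21, so Q' = 85.
Then Pb = 126.625 − 0.625·85 = 73.5 and Ps = 83.875 + 0.125·85 = 94.5.
Government outlay = subsidy × quantity = 21 × 85 = 1785.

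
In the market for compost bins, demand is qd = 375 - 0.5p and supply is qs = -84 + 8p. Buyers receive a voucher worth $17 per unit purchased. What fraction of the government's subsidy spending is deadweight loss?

Pre-subsidy: 375 - 0.5p = -84 + 8p gives p* = 54, q* = 348.
With the rebate, buyers effectively pay pb = ps − 17, where ps is the price sellers receive.
Demand in terms of ps becomes qd = 375 − 0.5(ps − 17) = 383.5 - 0.5ps. Setting this equal to supply: 383.5 - 0.5ps = -84 + 8ps, so ps = 55.
Buyers pay pb = 55 − 17 = 38; q' = -84 + 8·55 = 356.
ΔCS = ½(348 + 356)(54 − 38) = 5632; ΔPS = ½(348 + 356)(55 − 54) = 352.
Government spending = 17 × 356 = 6052.
DWL = ½ × 17 × (356 − 348) = 68; fraction = 68 / 6052 = 1/89.

DWL / government spending = 1/89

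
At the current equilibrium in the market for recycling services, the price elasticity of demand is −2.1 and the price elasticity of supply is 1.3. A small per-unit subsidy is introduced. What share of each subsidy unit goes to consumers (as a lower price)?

For a small subsidy around the equilibrium, the benefit split depends on the relative slopes, which at a point are proportional to the elasticities.
Buyer share = εs/(εs + |εd|) = 1.3/(1.3 + 2.1) = 13/34; seller share = |εd|/(εs + |εd|) = 21/34.

Consumer share = 13/34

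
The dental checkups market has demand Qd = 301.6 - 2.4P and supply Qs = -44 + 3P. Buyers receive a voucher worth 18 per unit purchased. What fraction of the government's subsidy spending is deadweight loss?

Pre-subsidy: 301.6 - 2.4P = -44 + 3P gives P* = 64, Q* = 148.
With the rebate, buyers effectively pay Pb = Ps − 18, where Ps is the price sellers receive.
Demand in terms of Ps becomes Qd = 301.6 − 2.4(Ps − 18) = 344.8 - 2.4Ps. Setting this equal to supply: 344.8 - 2.4Ps = -44 + 3Ps, so Ps = 72.
Buyers pay Pb = 72 − 18 = 54; Q' = -44 + 3·72 = 172.
ΔCS = ½(148 + 172)(64 − 54) = 1600; ΔPS = ½(148 + 172)(72 − 64) = 1280.
Government spending = 18 × 172 = 3096.
DWL = ½ × 18 × (172 − 148) = 216; fraction = 216 / 3096 = 3/43.

DWL / government spending = 3/43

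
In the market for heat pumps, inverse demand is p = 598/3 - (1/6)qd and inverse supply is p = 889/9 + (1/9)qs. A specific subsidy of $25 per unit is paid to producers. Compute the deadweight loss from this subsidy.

Deadweight loss = $1125

Pre-subsidy: 598/3 - (1/6)q = 889/9 + (1/9)q gives q* = 362 and p* = 139.
With the subsidy, sellers receive ps = pb + 25 for each unit, where pb is the price buyers pay.
On the curves, pb = 598/3 - (1/6)q and ps = 889/9 + (1/9)q; the wedge ps − pb = 25 gives 889/9 + (1/9)q − (598/3 - (1/6)q) = 25, so q' = 452.
Then pb = 598/3 − (1/6)·452 = 124 and ps = 889/9 + (1/9)·452 = 149.
The subsidy expands output by 452 − 362 = 90 past the efficient level; on those units the gap between marginal cost and willingness to pay runs from 0 up to 25.
DWL = ½ × 25 × 90 = 1125.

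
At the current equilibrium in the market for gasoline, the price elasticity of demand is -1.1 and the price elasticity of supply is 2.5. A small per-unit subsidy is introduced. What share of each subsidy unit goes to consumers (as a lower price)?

Consumer share = 25/36

For a small subsidy around the equilibrium, the benefit split depends on the relative slopes, which at a point are proportional to the elasticities.
Buyer share = εs/(εs + |εd|) = 2.5/(2.5 + 1.1) = 25/36; seller share = |εd|/(εs + |εd|) = 11/36.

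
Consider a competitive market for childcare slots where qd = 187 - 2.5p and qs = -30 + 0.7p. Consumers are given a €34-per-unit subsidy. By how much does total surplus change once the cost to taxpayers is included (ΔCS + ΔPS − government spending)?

Net change in total surplus = -€316.09375

Pre-subsidy: 187 - 2.5p = -30 + 0.7p gives p* = 67.8125, q* = 17.46875.
With the rebate, buyers effectively pay pb = ps − 34, where ps is the price sellers receive.
Demand in terms of ps becomes qd = 187 − 2.5(ps − 34) = 272 - 2.5ps. Setting this equal to supply: 272 - 2.5ps = -30 + 0.7ps, so ps = 94.375.
Buyers pay pb = 94.375 − 34 = 60.375; q' = -30 + 0.7·94.375 = 36.0625.
ΔCS = ½(17.46875 + 36.0625)(67.8125 − 60.375) = 199.0693359375; ΔPS = ½(17.46875 + 36.0625)(94.375 − 67.8125) = 710.9619140625.
Government spending = 34 × 36.0625 = 1226.125.
Net change = 199.0693359375 + 710.9619140625 − 1226.125 = -316.09375. The loss equals the DWL triangle ½·34·18.59375.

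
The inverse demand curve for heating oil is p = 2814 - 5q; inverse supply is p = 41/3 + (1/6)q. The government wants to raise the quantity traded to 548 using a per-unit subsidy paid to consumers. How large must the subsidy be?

At q = 548, from the demand curve buyers pay pb = 2814 − 5·548 = 74; from the supply curve sellers need ps = 41/3 + (1/6)·548 = 105.
The subsidy must fill the gap: s = ps − pb = 105 − 74 = 31.

Required subsidy s = 31 per unit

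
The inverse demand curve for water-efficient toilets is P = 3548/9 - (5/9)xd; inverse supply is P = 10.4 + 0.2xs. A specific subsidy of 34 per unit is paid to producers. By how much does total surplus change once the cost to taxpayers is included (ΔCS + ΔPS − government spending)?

Net change in total surplus = -765

Pre-subsidy: 3548/9 - (5/9)x = 10.4 + 0.2x gives x* = 508 and P* = 112.
With the subsidy, sellers receive Ps = Pb + 34 for each unit, where Pb is the price buyers pay.
On the curves, Pb = 3548/9 - (5/9)x and Ps = 10.4 + 0.2x; the wedge Ps − Pb = 34 gives 10.4 + 0.2x − (3548/9 - (5/9)x) = 34, so x' = 553.
Then Pb = 3548/9 − (5/9)·553 = 87 and Ps = 10.4 + 0.2·553 = 121.
ΔCS = ½(508 + 553)(112 − 87) = 13262.5; ΔPS = ½(508 + 553)(121 − 112) = 4774.5.
Government spending = 34 × 553 = 18802.
Net change = 13262.5 + 4774.5 − 18802 = -765. The loss equals the DWL triangle ½·34·45.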